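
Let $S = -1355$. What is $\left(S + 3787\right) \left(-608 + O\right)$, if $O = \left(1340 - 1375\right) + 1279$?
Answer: $1546752$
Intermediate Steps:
$O = 1244$ ($O = -35 + 1279 = 1244$)
$\left(S + 3787\right) \left(-608 + O\right) = \left(-1355 + 3787\right) \left(-608 + 1244\right) = 2432 \cdot 636 = 1546752$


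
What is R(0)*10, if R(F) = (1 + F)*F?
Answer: 0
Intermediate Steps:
R(F) = F*(1 + F)
R(0)*10 = (0*(1 + 0))*10 = (0*1)*10 = 0*10 = 0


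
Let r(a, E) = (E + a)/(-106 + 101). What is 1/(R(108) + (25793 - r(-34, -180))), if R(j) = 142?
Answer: 5/129461 ≈ 3.8622e-5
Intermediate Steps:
r(a, E) = -E/5 - a/5 (r(a, E) = (E + a)/(-5) = (E + a)*(-1/5) = -E/5 - a/5)
1/(R(108) + (25793 - r(-34, -180))) = 1/(142 + (25793 - (-1/5*(-180) - 1/5*(-34)))) = 1/(142 + (25793 - (36 + 34/5))) = 1/(142 + (25793 - 1*214/5)) = 1/(142 + (25793 - 214/5)) = 1/(142 + 128751/5) = 1/(129461/5) = 5/129461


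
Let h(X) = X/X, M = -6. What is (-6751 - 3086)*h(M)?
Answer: -9837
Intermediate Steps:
h(X) = 1
(-6751 - 3086)*h(M) = (-6751 - 3086)*1 = -9837*1 = -9837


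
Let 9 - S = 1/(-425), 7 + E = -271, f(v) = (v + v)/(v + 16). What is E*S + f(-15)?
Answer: -1076378/425 ≈ -2532.7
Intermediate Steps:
f(v) = 2*v/(16 + v) (f(v) = (2*v)/(16 + v) = 2*v/(16 + v))
E = -278 (E = -7 - 271 = -278)
S = 3826/425 (S = 9 - 1/(-425) = 9 - 1*(-1/425) = 9 + 1/425 = 3826/425 ≈ 9.0023)
E*S + f(-15) = -278*3826/425 + 2*(-15)/(16 - 15) = -1063628/425 + 2*(-15)/1 = -1063628/425 + 2*(-15)*1 = -1063628/425 - 30 = -1076378/425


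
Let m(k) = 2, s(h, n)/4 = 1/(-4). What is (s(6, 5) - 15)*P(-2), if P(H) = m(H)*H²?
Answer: -128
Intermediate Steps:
s(h, n) = -1 (s(h, n) = 4/(-4) = 4*(-¼) = -1)
P(H) = 2*H²
(s(6, 5) - 15)*P(-2) = (-1 - 15)*(2*(-2)²) = -32*4 = -16*8 = -128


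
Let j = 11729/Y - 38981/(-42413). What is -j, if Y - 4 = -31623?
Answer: -105011166/191579521 ≈ -0.54813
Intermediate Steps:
Y = -31619 (Y = 4 - 31623 = -31619)
j = 105011166/191579521 (j = 11729/(-31619) - 38981/(-42413) = 11729*(-1/31619) - 38981*(-1/42413) = -11729/31619 + 38981/42413 = 105011166/191579521 ≈ 0.54813)
-j = -1*105011166/191579521 = -105011166/191579521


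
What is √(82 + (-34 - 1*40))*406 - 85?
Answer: -85 + 812*√2 ≈ 1063.3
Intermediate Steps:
√(82 + (-34 - 1*40))*406 - 85 = √(82 + (-34 - 40))*406 - 85 = √(82 - 74)*406 - 85 = √8*406 - 85 = (2*√2)*406 - 85 = 812*√2 - 85 = -85 + 812*√2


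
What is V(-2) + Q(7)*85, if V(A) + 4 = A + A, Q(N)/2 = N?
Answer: 1182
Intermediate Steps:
Q(N) = 2*N
V(A) = -4 + 2*A (V(A) = -4 + (A + A) = -4 + 2*A)
V(-2) + Q(7)*85 = (-4 + 2*(-2)) + (2*7)*85 = (-4 - 4) + 14*85 = -8 + 1190 = 1182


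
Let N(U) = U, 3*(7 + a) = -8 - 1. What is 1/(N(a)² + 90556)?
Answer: 1/90656 ≈ 1.1031e-5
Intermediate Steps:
a = -10 (a = -7 + (-8 - 1)/3 = -7 + (⅓)*(-9) = -7 - 3 = -10)
1/(N(a)² + 90556) = 1/((-10)² + 90556) = 1/(100 + 90556) = 1/90656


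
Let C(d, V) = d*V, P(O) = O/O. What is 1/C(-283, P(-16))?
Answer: -1/283 ≈ -0.0035336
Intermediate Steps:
P(O) = 1
C(d, V) = V*d
1/C(-283, P(-16)) = 1/(1*(-283)) = 1/(-283) = -1/283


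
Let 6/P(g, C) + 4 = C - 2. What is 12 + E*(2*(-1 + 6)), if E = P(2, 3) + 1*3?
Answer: 22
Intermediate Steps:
P(g, C) = 6/(-6 + C) (P(g, C) = 6/(-4 + (C - 2)) = 6/(-4 + (-2 + C)) = 6/(-6 + C))
E = 1 (E = 6/(-6 + 3) + 1*3 = 6/(-3) + 3 = 6*(-⅓) + 3 = -2 + 3 = 1)
12 + E*(2*(-1 + 6)) = 12 + 1*(2*(-1 + 6)) = 12 + 1*(2*5) = 12 + 1*10 = 12 + 10 = 22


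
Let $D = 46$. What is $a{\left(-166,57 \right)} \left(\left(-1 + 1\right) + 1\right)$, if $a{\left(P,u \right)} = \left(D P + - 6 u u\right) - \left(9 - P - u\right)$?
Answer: $-27248$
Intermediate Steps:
$a{\left(P,u \right)} = -9 + u - 6 u^{2} + 47 P$ ($a{\left(P,u \right)} = \left(46 P + - 6 u u\right) - \left(9 - P - u\right) = \left(46 P - 6 u^{2}\right) + \left(-9 + P + u\right) = \left(- 6 u^{2} + 46 P\right) + \left(-9 + P + u\right) = -9 + u - 6 u^{2} + 47 P$)
$a{\left(-166,57 \right)} \left(\left(-1 + 1\right) + 1\right) = \left(-9 + 57 - 6 \cdot 57^{2} + 47 \left(-166\right)\right) \left(\left(-1 + 1\right) + 1\right) = \left(-9 + 57 - 19494 - 7802\right) \left(0 + 1\right) = \left(-9 + 57 - 19494 - 7802\right) 1 = \left(-27248\right) 1 = -27248$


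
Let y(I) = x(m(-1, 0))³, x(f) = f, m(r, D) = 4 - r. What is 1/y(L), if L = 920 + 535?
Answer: 1/125 ≈ 0.0080000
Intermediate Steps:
L = 1455
y(I) = 125 (y(I) = (4 - 1*(-1))³ = (4 + 1)³ = 5³ = 125)
1/y(L) = 1/125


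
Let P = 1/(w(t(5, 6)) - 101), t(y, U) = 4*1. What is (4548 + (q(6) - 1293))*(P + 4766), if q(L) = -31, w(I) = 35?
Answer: 507062660/33 ≈ 1.5366e+7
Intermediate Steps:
t(y, U) = 4
P = -1/66 (P = 1/(35 - 101) = 1/(-66) = -1/66 ≈ -0.015152)
(4548 + (q(6) - 1293))*(P + 4766) = (4548 + (-31 - 1293))*(-1/66 + 4766) = (4548 - 1324)*(314555/66) = 3224*(314555/66) = 507062660/33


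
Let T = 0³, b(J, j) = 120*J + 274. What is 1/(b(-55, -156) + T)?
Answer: -1/6326 ≈ -0.00015808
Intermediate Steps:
b(J, j) = 274 + 120*J
T = 0
1/(b(-55, -156) + T) = 1/((274 + 120*(-55)) + 0) = 1/((274 - 6600) + 0) = 1/(-6326 + 0) = 1/(-6326) = -1/6326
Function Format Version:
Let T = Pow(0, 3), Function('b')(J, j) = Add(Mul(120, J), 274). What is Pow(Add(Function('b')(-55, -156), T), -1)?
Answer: Rational(-1, 6326) ≈ -0.00015808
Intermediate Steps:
Function('b')(J, j) = Add(274, Mul(120, J))
T = 0
Pow(Add(Function('b')(-55, -156), T), -1) = Pow(Add(Add(274, Mul(120, -55)), 0), -1) = Pow(Add(Add(274, -6600), 0), -1) = Pow(Add(-6326, 0), -1) = Pow(-6326, -1) = Rational(-1, 6326)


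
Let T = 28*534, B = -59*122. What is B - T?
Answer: -22150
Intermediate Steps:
B = -7198
T = 14952
B - T = -7198 - 1*14952 = -7198 - 14952 = -22150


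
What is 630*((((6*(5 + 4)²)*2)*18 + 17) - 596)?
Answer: 10657710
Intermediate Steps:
630*((((6*(5 + 4)²)*2)*18 + 17) - 596) = 630*((((6*9²)*2)*18 + 17) - 596) = 630*((((6*81)*2)*18 + 17) - 596) = 630*(((486*2)*18 + 17) - 596) = 630*((972*18 + 17) - 596) = 630*((17496 + 17) - 596) = 630*(17513 - 596) = 630*16917 = 10657710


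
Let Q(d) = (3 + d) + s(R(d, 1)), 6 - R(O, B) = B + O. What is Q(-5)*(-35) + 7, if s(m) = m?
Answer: -273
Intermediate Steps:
R(O, B) = 6 - B - O (R(O, B) = 6 - (B + O) = 6 + (-B - O) = 6 - B - O)
Q(d) = 8 (Q(d) = (3 + d) + (6 - 1*1 - d) = (3 + d) + (6 - 1 - d) = (3 + d) + (5 - d) = 8)
Q(-5)*(-35) + 7 = 8*(-35) + 7 = -280 + 7 = -273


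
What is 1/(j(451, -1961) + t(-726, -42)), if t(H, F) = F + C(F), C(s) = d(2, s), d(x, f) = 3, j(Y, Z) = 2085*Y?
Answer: 1/940296 ≈ 1.0635e-6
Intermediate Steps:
C(s) = 3
t(H, F) = 3 + F (t(H, F) = F + 3 = 3 + F)
1/(j(451, -1961) + t(-726, -42)) = 1/(2085*451 + (3 - 42)) = 1/(940335 - 39) = 1/940296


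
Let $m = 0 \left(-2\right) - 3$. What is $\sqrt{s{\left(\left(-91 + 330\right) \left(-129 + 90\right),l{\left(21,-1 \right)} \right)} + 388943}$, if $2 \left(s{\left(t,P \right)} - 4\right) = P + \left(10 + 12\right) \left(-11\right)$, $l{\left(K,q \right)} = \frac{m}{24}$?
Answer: $\frac{11 \sqrt{51415}}{4} \approx 623.56$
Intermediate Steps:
$m = -3$ ($m = 0 - 3 = -3$)
$l{\left(K,q \right)} = - \frac{1}{8}$ ($l{\left(K,q \right)} = - \frac{3}{24} = \left(-3\right) \frac{1}{24} = - \frac{1}{8}$)
$s{\left(t,P \right)} = -117 + \frac{P}{2}$ ($s{\left(t,P \right)} = 4 + \frac{P + \left(10 + 12\right) \left(-11\right)}{2} = 4 + \frac{P + 22 \left(-11\right)}{2} = 4 + \frac{P - 242}{2} = 4 + \frac{-242 + P}{2} = 4 + \left(-121 + \frac{P}{2}\right) = -117 + \frac{P}{2}$)
$\sqrt{s{\left(\left(-91 + 330\right) \left(-129 + 90\right),l{\left(21,-1 \right)} \right)} + 388943} = \sqrt{\left(-117 + \frac{1}{2} \left(- \frac{1}{8}\right)\right) + 388943} = \sqrt{\left(-117 - \frac{1}{16}\right) + 388943} = \sqrt{- \frac{1873}{16} + 388943} = \sqrt{\frac{6221215}{16}} = \frac{11 \sqrt{51415}}{4}$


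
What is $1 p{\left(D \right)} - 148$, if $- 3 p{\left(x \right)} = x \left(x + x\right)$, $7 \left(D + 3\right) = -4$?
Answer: $- \frac{23006}{147} \approx -156.5$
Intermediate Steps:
$D = - \frac{25}{7}$ ($D = -3 + \frac{1}{7} \left(-4\right) = -3 - \frac{4}{7} = - \frac{25}{7} \approx -3.5714$)
$p{\left(x \right)} = - \frac{2 x^{2}}{3}$ ($p{\left(x \right)} = - \frac{x \left(x + x\right)}{3} = - \frac{x 2 x}{3} = - \frac{2 x^{2}}{3}$)
$1 p{\left(D \right)} - 148 = 1 \left(- \frac{2 \left(- \frac{25}{7}\right)^{2}}{3}\right) - 148 = 1 \left(\left(- \frac{2}{3}\right) \frac{625}{49}\right) - 148 = 1 \left(- \frac{1250}{147}\right) - 148 = - \frac{1250}{147} - 148 = - \frac{23006}{147}$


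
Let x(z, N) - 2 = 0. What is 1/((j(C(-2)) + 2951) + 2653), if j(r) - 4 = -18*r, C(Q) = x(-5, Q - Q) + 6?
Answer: 1/5464 ≈ 0.00018302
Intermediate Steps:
x(z, N) = 2 (x(z, N) = 2 + 0 = 2)
C(Q) = 8 (C(Q) = 2 + 6 = 8)
j(r) = 4 - 18*r
1/((j(C(-2)) + 2951) + 2653) = 1/(((4 - 18*8) + 2951) + 2653) = 1/(((4 - 144) + 2951) + 2653) = 1/((-140 + 2951) + 2653) = 1/(2811 + 2653) = 1/5464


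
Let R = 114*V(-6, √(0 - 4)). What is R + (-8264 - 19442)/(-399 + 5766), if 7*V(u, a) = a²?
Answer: -2641294/37569 ≈ -70.305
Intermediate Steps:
V(u, a) = a²/7
R = -456/7 (R = 114*((√(0 - 4))²/7) = 114*((√(-4))²/7) = 114*((2*I)²/7) = 114*((⅐)*(-4)) = 114*(-4/7) = -456/7 ≈ -65.143)
R + (-8264 - 19442)/(-399 + 5766) = -456/7 + (-8264 - 19442)/(-399 + 5766) = -456/7 - 27706/5367 = -2641294/37569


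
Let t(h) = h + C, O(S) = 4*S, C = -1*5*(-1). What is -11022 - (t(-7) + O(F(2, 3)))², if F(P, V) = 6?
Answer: -11506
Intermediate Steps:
C = 5 (C = -5*(-1) = 5)
t(h) = 5 + h (t(h) = h + 5 = 5 + h)
-11022 - (t(-7) + O(F(2, 3)))² = -11022 - ((5 - 7) + 4*6)² = -11022 - (-2 + 24)² = -11022 - 1*22² = -11022 - 1*484 = -11022 - 484 = -11506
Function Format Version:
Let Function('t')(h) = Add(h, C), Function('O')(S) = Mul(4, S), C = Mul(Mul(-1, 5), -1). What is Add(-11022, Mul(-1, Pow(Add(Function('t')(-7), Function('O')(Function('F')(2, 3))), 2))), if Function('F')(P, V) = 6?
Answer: -11506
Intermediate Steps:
C = 5 (C = Mul(-5, -1) = 5)
Function('t')(h) = Add(5, h) (Function('t')(h) = Add(h, 5) = Add(5, h))
Add(-11022, Mul(-1, Pow(Add(Function('t')(-7), Function('O')(Function('F')(2, 3))), 2))) = Add(-11022, Mul(-1, Pow(Add(Add(5, -7), Mul(4, 6)), 2))) = Add(-11022, Mul(-1, Pow(Add(-2, 24), 2))) = Add(-11022, Mul(-1, Pow(22, 2))) = Add(-11022, Mul(-1, 484)) = Add(-11022, -484) = -11506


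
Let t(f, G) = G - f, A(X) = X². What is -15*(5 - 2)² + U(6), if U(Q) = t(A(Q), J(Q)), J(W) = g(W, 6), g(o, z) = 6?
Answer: -165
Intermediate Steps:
J(W) = 6
U(Q) = 6 - Q²
-15*(5 - 2)² + U(6) = -15*(5 - 2)² + (6 - 1*6²) = -15*3² + (6 - 1*36) = -15*9 + (6 - 36) = -135 - 30 = -165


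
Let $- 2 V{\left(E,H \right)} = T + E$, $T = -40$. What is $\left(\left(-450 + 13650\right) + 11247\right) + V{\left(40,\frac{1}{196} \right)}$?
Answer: $24447$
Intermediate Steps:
$V{\left(E,H \right)} = 20 - \frac{E}{2}$ ($V{\left(E,H \right)} = - \frac{-40 + E}{2} = 20 - \frac{E}{2}$)
$\left(\left(-450 + 13650\right) + 11247\right) + V{\left(40,\frac{1}{196} \right)} = \left(\left(-450 + 13650\right) + 11247\right) + \left(20 - 20\right) = \left(13200 + 11247\right) + \left(20 - 20\right) = 24447 + 0 = 24447$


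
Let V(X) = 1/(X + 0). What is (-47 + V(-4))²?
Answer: 35721/16 ≈ 2232.6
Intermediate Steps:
V(X) = 1/X
(-47 + V(-4))² = (-47 + 1/(-4))² = (-47 - ¼)² = (-189/4)² = 35721/16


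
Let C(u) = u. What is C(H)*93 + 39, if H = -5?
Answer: -426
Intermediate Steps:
C(H)*93 + 39 = -5*93 + 39 = -465 + 39 = -426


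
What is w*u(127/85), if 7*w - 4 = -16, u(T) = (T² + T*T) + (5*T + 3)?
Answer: -1294896/50575 ≈ -25.603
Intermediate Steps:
u(T) = 3 + 2*T² + 5*T (u(T) = (T² + T²) + (3 + 5*T) = 2*T² + (3 + 5*T) = 3 + 2*T² + 5*T)
w = -12/7 (w = 4/7 + (⅐)*(-16) = 4/7 - 16/7 = -12/7 ≈ -1.7143)
w*u(127/85) = -12*(3 + 2*(127/85)² + 5*(127/85))/7 = -12*(3 + 2*(16129/7225) + 127/17)/7 = -12*(3 + 32258/7225 + 127/17)/7 = -12/7*107908/7225 = -1294896/50575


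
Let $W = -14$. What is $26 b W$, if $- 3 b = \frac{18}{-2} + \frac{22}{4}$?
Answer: $- \frac{1274}{3} \approx -424.67$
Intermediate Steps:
$b = \frac{7}{6}$ ($b = - \frac{\frac{18}{-2} + \frac{22}{4}}{3} = - \frac{18 \left(- \frac{1}{2}\right) + 22 \cdot \frac{1}{4}}{3} = - \frac{-9 + \frac{11}{2}}{3} = \left(- \frac{1}{3}\right) \left(- \frac{7}{2}\right) = \frac{7}{6} \approx 1.1667$)
$26 b W = 26 \cdot \frac{7}{6} \left(-14\right) = \frac{91}{3} \left(-14\right) = - \frac{1274}{3}$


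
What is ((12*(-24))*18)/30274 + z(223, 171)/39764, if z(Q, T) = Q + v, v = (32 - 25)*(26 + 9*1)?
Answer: -23996043/150476917 ≈ -0.15947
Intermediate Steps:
v = 245 (v = 7*(26 + 9) = 7*35 = 245)
z(Q, T) = 245 + Q (z(Q, T) = Q + 245 = 245 + Q)
((12*(-24))*18)/30274 + z(223, 171)/39764 = ((12*(-24))*18)/30274 + (245 + 223)/39764 = -288*18*(1/30274) + 468*(1/39764) = -5184*1/30274 + 117/9941 = -2592/15137 + 117/9941 = -23996043/150476917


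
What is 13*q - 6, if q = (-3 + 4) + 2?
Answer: 33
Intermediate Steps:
q = 3 (q = 1 + 2 = 3)
13*q - 6 = 13*3 - 6 = 39 - 6 = 33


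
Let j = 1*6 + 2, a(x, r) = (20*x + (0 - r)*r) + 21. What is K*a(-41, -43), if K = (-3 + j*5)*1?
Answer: -97976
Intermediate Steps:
a(x, r) = 21 - r² + 20*x (a(x, r) = (20*x + (-r)*r) + 21 = (20*x - r²) + 21 = (-r² + 20*x) + 21 = 21 - r² + 20*x)
j = 8 (j = 6 + 2 = 8)
K = 37 (K = (-3 + 8*5)*1 = (-3 + 40)*1 = 37*1 = 37)
K*a(-41, -43) = 37*(21 - 1*(-43)² + 20*(-41)) = 37*(21 - 1*1849 - 820) = 37*(21 - 1849 - 820) = 37*(-2648) = -97976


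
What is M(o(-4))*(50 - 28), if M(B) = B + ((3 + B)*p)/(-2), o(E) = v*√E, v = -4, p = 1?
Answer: -33 - 88*I ≈ -33.0 - 88.0*I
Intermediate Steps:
o(E) = -4*√E
M(B) = -3/2 + B/2 (M(B) = B + ((3 + B)*1)/(-2) = B + (3 + B)*(-½) = B + (-3/2 - B/2) = -3/2 + B/2)
M(o(-4))*(50 - 28) = (-3/2 + (-8*I)/2)*(50 - 28) = (-3/2 + (-8*I)/2)*22 = (-3/2 - 4*I)*22 = -33 - 88*I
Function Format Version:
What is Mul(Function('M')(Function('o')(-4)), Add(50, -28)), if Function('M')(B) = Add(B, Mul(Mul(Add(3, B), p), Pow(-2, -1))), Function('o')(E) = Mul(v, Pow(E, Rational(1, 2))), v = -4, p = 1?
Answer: Add(-33, Mul(-88, I)) ≈ Add(-33.000, Mul(-88.000, I))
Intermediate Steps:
Function('o')(E) = Mul(-4, Pow(E, Rational(1, 2)))
Function('M')(B) = Add(Rational(-3, 2), Mul(Rational(1, 2), B)) (Function('M')(B) = Add(B, Mul(Mul(Add(3, B), 1), Pow(-2, -1))) = Add(B, Mul(Add(3, B), Rational(-1, 2))) = Add(B, Add(Rational(-3, 2), Mul(Rational(-1, 2), B))) = Add(Rational(-3, 2), Mul(Rational(1, 2), B)))
Mul(Function('M')(Function('o')(-4)), Add(50, -28)) = Mul(Add(Rational(-3, 2), Mul(Rational(1, 2), Mul(-4, Pow(-4, Rational(1, 2))))), Add(50, -28)) = Mul(Add(Rational(-3, 2), Mul(Rational(1, 2), Mul(-4, Mul(2, I)))), 22) = Mul(Add(Rational(-3, 2), Mul(Rational(1, 2), Mul(-8, I))), 22) = Mul(Add(Rational(-3, 2), Mul(-4, I)), 22) = Add(-33, Mul(-88, I))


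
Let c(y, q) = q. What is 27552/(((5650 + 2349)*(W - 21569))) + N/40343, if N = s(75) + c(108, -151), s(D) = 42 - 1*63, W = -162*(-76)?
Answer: -13847570132/2987267752849 ≈ -0.0046355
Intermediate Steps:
W = 12312
s(D) = -21 (s(D) = 42 - 63 = -21)
N = -172 (N = -21 - 151 = -172)
27552/(((5650 + 2349)*(W - 21569))) + N/40343 = 27552/(((5650 + 2349)*(12312 - 21569))) - 172/40343 = 27552/((7999*(-9257))) - 172*1/40343 = 27552/(-74046743) - 172/40343 = 27552*(-1/74046743) - 172/40343 = -27552/74046743 - 172/40343 = -13847570132/2987267752849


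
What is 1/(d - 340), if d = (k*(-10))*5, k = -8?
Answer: 1/60 ≈ 0.016667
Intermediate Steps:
d = 400 (d = -8*(-10)*5 = 80*5 = 400)
1/(d - 340) = 1/(400 - 340) = 1/60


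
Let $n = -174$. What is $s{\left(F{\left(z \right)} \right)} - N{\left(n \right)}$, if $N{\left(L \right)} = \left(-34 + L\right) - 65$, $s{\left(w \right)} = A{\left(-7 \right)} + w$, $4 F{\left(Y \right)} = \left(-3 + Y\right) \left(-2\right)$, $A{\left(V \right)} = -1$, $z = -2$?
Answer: $\frac{549}{2} \approx 274.5$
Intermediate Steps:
$F{\left(Y \right)} = \frac{3}{2} - \frac{Y}{2}$ ($F{\left(Y \right)} = \frac{\left(-3 + Y\right) \left(-2\right)}{4} = \frac{6 - 2 Y}{4} = \frac{3}{2} - \frac{Y}{2}$)
$s{\left(w \right)} = -1 + w$
$N{\left(L \right)} = -99 + L$
$s{\left(F{\left(z \right)} \right)} - N{\left(n \right)} = \left(-1 + \left(\frac{3}{2} - -1\right)\right) - \left(-99 - 174\right) = \left(-1 + \left(\frac{3}{2} + 1\right)\right) - -273 = \left(-1 + \frac{5}{2}\right) + 273 = \frac{3}{2} + 273 = \frac{549}{2}$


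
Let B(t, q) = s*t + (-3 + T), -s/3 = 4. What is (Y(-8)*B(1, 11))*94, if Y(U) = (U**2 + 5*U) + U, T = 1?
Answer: -21056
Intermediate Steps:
s = -12 (s = -3*4 = -12)
B(t, q) = -2 - 12*t (B(t, q) = -12*t + (-3 + 1) = -12*t - 2 = -2 - 12*t)
Y(U) = U**2 + 6*U
(Y(-8)*B(1, 11))*94 = ((-8*(6 - 8))*(-2 - 12*1))*94 = ((-8*(-2))*(-2 - 12))*94 = (16*(-14))*94 = -224*94 = -21056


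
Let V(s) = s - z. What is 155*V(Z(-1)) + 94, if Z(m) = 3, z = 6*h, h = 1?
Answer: -371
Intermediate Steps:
z = 6 (z = 6*1 = 6)
V(s) = -6 + s (V(s) = s - 1*6 = s - 6 = -6 + s)
155*V(Z(-1)) + 94 = 155*(-6 + 3) + 94 = 155*(-3) + 94 = -465 + 94 = -371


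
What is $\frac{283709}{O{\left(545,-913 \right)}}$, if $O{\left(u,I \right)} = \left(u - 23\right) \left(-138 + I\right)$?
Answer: $- \frac{283709}{548622} \approx -0.51713$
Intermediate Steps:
$O{\left(u,I \right)} = \left(-138 + I\right) \left(-23 + u\right)$ ($O{\left(u,I \right)} = \left(-23 + u\right) \left(-138 + I\right) = \left(-138 + I\right) \left(-23 + u\right)$)
$\frac{283709}{O{\left(545,-913 \right)}} = \frac{283709}{3174 - 75210 - -20999 - 497585} = \frac{283709}{3174 - 75210 + 20999 - 497585} = \frac{283709}{-548622} = 283709 \left(- \frac{1}{548622}\right) = - \frac{283709}{548622}$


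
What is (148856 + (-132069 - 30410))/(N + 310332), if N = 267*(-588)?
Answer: -4541/51112 ≈ -0.088844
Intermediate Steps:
N = -156996
(148856 + (-132069 - 30410))/(N + 310332) = (148856 + (-132069 - 30410))/(-156996 + 310332) = (148856 - 162479)/153336 = -13623*1/153336 = -4541/51112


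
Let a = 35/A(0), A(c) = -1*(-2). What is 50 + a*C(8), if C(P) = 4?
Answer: 120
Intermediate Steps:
A(c) = 2
a = 35/2 ≈ 17.500
50 + a*C(8) = 50 + (35/2)*4 = 50 + 70 = 120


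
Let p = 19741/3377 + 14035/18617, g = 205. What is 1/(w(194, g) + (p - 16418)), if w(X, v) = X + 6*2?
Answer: -62869609/1018827186716 ≈ -6.1708e-5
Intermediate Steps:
p = 414914392/62869609 (p = 19741*(1/3377) + 14035*(1/18617) = 19741/3377 + 14035/18617 = 414914392/62869609 ≈ 6.5996)
w(X, v) = 12 + X (w(X, v) = X + 12 = 12 + X)
1/(w(194, g) + (p - 16418)) = 1/((12 + 194) + (414914392/62869609 - 16418)) = 1/(206 - 1031778326170/62869609) = 1/(-1018827186716/62869609) = -62869609/1018827186716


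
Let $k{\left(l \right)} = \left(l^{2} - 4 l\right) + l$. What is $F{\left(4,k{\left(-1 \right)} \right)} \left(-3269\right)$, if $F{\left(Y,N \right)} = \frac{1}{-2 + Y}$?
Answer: $- \frac{3269}{2} \approx -1634.5$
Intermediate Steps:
$k{\left(l \right)} = l^{2} - 3 l$
$F{\left(4,k{\left(-1 \right)} \right)} \left(-3269\right) = \frac{1}{-2 + 4} \left(-3269\right) = \frac{1}{2} \left(-3269\right) = - \frac{3269}{2}$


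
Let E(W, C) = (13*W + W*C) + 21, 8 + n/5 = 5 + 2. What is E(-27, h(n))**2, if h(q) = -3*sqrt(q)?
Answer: 76095 - 53460*I*sqrt(5) ≈ 76095.0 - 1.1954e+5*I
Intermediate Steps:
n = -5 (n = -40 + 5*(5 + 2) = -40 + 5*7 = -40 + 35 = -5)
E(W, C) = 21 + 13*W + C*W (E(W, C) = (13*W + C*W) + 21 = 21 + 13*W + C*W)
E(-27, h(n))**2 = (21 + 13*(-27) - 3*I*sqrt(5)*(-27))**2 = (21 - 351 - 3*I*sqrt(5)*(-27))**2 = (21 - 351 + 81*I*sqrt(5))**2 = (-330 + 81*I*sqrt(5))**2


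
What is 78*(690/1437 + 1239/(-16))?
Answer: -23002239/3832 ≈ -6002.7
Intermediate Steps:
78*(690/1437 + 1239/(-16)) = 78*(690*(1/1437) + 1239*(-1/16)) = 78*(230/479 - 1239/16) = 78*(-589801/7664) = -23002239/3832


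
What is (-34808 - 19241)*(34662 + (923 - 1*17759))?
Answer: -963477474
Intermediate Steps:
(-34808 - 19241)*(34662 + (923 - 1*17759)) = -54049*(34662 + (923 - 17759)) = -54049*(34662 - 16836) = -54049*17826 = -963477474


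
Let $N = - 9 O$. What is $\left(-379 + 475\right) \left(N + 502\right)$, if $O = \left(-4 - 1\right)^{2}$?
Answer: $26592$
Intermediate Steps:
$O = 25$ ($O = \left(-5\right)^{2} = 25$)
$N = -225$ ($N = \left(-9\right) 25 = -225$)
$\left(-379 + 475\right) \left(N + 502\right) = \left(-379 + 475\right) \left(-225 + 502\right) = 96 \cdot 277 = 26592$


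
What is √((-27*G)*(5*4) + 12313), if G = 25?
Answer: I*√1187 ≈ 34.453*I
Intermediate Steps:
√((-27*G)*(5*4) + 12313) = √((-27*25)*(5*4) + 12313) = √(-675*20 + 12313) = √(-13500 + 12313) = √(-1187) = I*√1187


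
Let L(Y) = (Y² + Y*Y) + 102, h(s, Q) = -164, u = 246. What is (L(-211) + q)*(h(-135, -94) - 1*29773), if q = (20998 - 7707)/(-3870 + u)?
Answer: -3223661714135/1208 ≈ -2.6686e+9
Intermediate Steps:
L(Y) = 102 + 2*Y² (L(Y) = (Y² + Y²) + 102 = 2*Y² + 102 = 102 + 2*Y²)
q = -13291/3624 (q = (20998 - 7707)/(-3870 + 246) = 13291/(-3624) = 13291*(-1/3624) = -13291/3624 ≈ -3.6675)
(L(-211) + q)*(h(-135, -94) - 1*29773) = ((102 + 2*(-211)²) - 13291/3624)*(-164 - 1*29773) = ((102 + 2*44521) - 13291/3624)*(-164 - 29773) = ((102 + 89042) - 13291/3624)*(-29937) = (89144 - 13291/3624)*(-29937) = (323044565/3624)*(-29937) = -3223661714135/1208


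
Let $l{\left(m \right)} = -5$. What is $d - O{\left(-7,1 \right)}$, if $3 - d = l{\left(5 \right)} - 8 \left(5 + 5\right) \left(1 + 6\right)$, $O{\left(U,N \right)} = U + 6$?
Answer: $569$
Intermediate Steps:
$O{\left(U,N \right)} = 6 + U$
$d = 568$ ($d = 3 - \left(-5 - 8 \left(5 + 5\right) \left(1 + 6\right)\right) = 3 - \left(-5 - 8 \cdot 10 \cdot 7\right) = 3 - \left(-5 - 560\right) = 3 - -565 = 3 + 565 = 568$)
$d - O{\left(-7,1 \right)} = 568 - \left(6 - 7\right) = 568 - -1 = 568 + 1 = 569$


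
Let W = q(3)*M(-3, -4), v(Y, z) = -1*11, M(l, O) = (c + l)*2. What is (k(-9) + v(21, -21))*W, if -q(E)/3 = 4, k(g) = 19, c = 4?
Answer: -192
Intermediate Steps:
M(l, O) = 8 + 2*l (M(l, O) = (4 + l)*2 = 8 + 2*l)
v(Y, z) = -11
q(E) = -12 (q(E) = -3*4 = -12)
W = -24 (W = -12*(8 + 2*(-3)) = -12*(8 - 6) = -12*2 = -24)
(k(-9) + v(21, -21))*W = (19 - 11)*(-24) = 8*(-24) = -192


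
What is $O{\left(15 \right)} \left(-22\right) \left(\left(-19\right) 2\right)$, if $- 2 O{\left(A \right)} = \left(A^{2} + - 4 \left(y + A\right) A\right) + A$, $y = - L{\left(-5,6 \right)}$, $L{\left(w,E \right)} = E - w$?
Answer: $0$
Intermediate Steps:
$y = -11$ ($y = - (6 - -5) = - (6 + 5) = \left(-1\right) 11 = -11$)
$O{\left(A \right)} = - \frac{A}{2} - \frac{A^{2}}{2} - \frac{A \left(44 - 4 A\right)}{2}$ ($O{\left(A \right)} = - \frac{\left(A^{2} + - 4 \left(-11 + A\right) A\right) + A}{2} = - \frac{\left(A^{2} + \left(44 - 4 A\right) A\right) + A}{2} = - \frac{\left(A^{2} + A \left(44 - 4 A\right)\right) + A}{2} = - \frac{A + A^{2} + A \left(44 - 4 A\right)}{2} = - \frac{A}{2} - \frac{A^{2}}{2} - \frac{A \left(44 - 4 A\right)}{2}$)
$O{\left(15 \right)} \left(-22\right) \left(\left(-19\right) 2\right) = \frac{3}{2} \cdot 15 \left(-15 + 15\right) \left(-22\right) \left(\left(-19\right) 2\right) = \frac{3}{2} \cdot 15 \cdot 0 \left(-22\right) \left(-38\right) = 0 \left(-22\right) \left(-38\right) = 0 \left(-38\right) = 0$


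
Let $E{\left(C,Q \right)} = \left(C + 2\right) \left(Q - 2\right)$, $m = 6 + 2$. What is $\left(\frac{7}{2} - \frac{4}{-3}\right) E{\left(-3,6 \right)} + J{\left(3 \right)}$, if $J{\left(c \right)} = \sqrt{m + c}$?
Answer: $- \frac{58}{3} + \sqrt{11} \approx -16.017$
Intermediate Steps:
$m = 8$
$J{\left(c \right)} = \sqrt{8 + c}$
$E{\left(C,Q \right)} = \left(-2 + Q\right) \left(2 + C\right)$ ($E{\left(C,Q \right)} = \left(2 + C\right) \left(-2 + Q\right) = \left(-2 + Q\right) \left(2 + C\right)$)
$\left(\frac{7}{2} - \frac{4}{-3}\right) E{\left(-3,6 \right)} + J{\left(3 \right)} = \left(\frac{7}{2} - \frac{4}{-3}\right) \left(-4 - -6 + 2 \cdot 6 - 18\right) + \sqrt{8 + 3} = \left(7 \cdot \frac{1}{2} - - \frac{4}{3}\right) \left(-4 + 6 + 12 - 18\right) + \sqrt{11} = \left(\frac{7}{2} + \frac{4}{3}\right) \left(-4\right) + \sqrt{11} = \frac{29}{6} \left(-4\right) + \sqrt{11} = - \frac{58}{3} + \sqrt{11}$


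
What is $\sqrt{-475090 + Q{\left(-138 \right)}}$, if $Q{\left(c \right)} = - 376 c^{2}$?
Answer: $i \sqrt{7635634} \approx 2763.3 i$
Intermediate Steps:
$\sqrt{-475090 + Q{\left(-138 \right)}} = \sqrt{-475090 - 376 \left(-138\right)^{2}} = \sqrt{-475090 - 7160544} = \sqrt{-7635634} = i \sqrt{7635634}$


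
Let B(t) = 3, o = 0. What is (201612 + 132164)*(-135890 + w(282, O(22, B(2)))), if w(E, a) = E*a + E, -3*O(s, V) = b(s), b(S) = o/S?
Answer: -45262695808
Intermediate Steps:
b(S) = 0 (b(S) = 0/S = 0)
O(s, V) = 0 (O(s, V) = -⅓*0 = 0)
w(E, a) = E + E*a
(201612 + 132164)*(-135890 + w(282, O(22, B(2)))) = (201612 + 132164)*(-135890 + 282*(1 + 0)) = 333776*(-135890 + 282*1) = 333776*(-135890 + 282) = 333776*(-135608) = -45262695808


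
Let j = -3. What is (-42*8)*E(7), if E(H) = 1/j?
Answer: 112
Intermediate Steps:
E(H) = -⅓ (E(H) = 1/(-3) = -⅓)
(-42*8)*E(7) = -42*8*(-⅓) = -336*(-⅓) = 112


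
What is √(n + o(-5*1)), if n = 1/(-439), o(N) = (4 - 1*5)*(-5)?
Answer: √963166/439 ≈ 2.2356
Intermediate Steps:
o(N) = 5 (o(N) = (4 - 5)*(-5) = -1*(-5) = 5)
n = -1/439 ≈ -0.0022779
√(n + o(-5*1)) = √(-1/439 + 5) = √(2194/439) = √963166/439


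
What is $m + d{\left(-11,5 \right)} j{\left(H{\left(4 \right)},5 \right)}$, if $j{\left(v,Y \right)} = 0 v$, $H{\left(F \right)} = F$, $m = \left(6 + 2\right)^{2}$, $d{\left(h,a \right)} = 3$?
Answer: $64$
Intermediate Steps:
$m = 64$ ($m = 8^{2} = 64$)
$j{\left(v,Y \right)} = 0$
$m + d{\left(-11,5 \right)} j{\left(H{\left(4 \right)},5 \right)} = 64 + 3 \cdot 0 = 64 + 0 = 64$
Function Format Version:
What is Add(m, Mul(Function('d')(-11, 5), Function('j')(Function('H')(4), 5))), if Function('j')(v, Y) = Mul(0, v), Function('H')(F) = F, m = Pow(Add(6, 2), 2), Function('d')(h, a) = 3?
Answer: 64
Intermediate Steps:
m = 64 (m = Pow(8, 2) = 64)
Function('j')(v, Y) = 0
Add(m, Mul(Function('d')(-11, 5), Function('j')(Function('H')(4), 5))) = Add(64, Mul(3, 0)) = Add(64, 0) = 64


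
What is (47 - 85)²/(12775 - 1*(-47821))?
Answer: 361/15149 ≈ 0.023830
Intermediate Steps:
(47 - 85)²/(12775 - 1*(-47821)) = (-38)²/(12775 + 47821) = 1444/60596 = 1444*(1/60596) = 361/15149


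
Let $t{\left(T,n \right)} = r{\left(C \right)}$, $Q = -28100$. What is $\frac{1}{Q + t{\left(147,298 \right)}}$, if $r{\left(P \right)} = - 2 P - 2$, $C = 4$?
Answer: $- \frac{1}{28110} \approx -3.5575 \cdot 10^{-5}$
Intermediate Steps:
$r{\left(P \right)} = -2 - 2 P$
$t{\left(T,n \right)} = -10$ ($t{\left(T,n \right)} = -2 - 8 = -10$)
$\frac{1}{Q + t{\left(147,298 \right)}} = \frac{1}{-28100 - 10} = \frac{1}{-28110} = - \frac{1}{28110}$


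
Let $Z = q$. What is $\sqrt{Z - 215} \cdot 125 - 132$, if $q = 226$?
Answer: $-132 + 125 \sqrt{11} \approx 282.58$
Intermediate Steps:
$Z = 226$
$\sqrt{Z - 215} \cdot 125 - 132 = \sqrt{226 - 215} \cdot 125 - 132 = \sqrt{11} \cdot 125 - 132 = 125 \sqrt{11} - 132 = -132 + 125 \sqrt{11}$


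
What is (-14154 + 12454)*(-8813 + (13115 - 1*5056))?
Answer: 1281800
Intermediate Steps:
(-14154 + 12454)*(-8813 + (13115 - 1*5056)) = -1700*(-8813 + (13115 - 5056)) = -1700*(-8813 + 8059) = -1700*(-754) = 1281800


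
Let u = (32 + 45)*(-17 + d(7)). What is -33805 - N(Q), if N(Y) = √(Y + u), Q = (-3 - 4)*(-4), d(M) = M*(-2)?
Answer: -33805 - I*√2359 ≈ -33805.0 - 48.57*I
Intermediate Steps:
d(M) = -2*M
u = -2387 (u = (32 + 45)*(-17 - 2*7) = 77*(-17 - 14) = 77*(-31) = -2387)
Q = 28 (Q = -7*(-4) = 28)
N(Y) = √(-2387 + Y) (N(Y) = √(Y - 2387) = √(-2387 + Y))
-33805 - N(Q) = -33805 - √(-2387 + 28) = -33805 - √(-2359) = -33805 - I*√2359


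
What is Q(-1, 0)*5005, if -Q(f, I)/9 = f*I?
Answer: 0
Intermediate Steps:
Q(f, I) = -9*I*f (Q(f, I) = -9*f*I = -9*I*f)
Q(-1, 0)*5005 = -9*0*(-1)*5005 = 0*5005 = 0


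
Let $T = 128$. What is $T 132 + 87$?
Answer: $16983$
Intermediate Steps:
$T 132 + 87 = 128 \cdot 132 + 87 = 16896 + 87 = 16983$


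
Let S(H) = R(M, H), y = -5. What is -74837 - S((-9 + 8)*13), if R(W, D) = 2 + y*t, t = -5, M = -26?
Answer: -74864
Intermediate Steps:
R(W, D) = 27 (R(W, D) = 2 - 5*(-5) = 2 + 25 = 27)
S(H) = 27
-74837 - S((-9 + 8)*13) = -74837 - 1*27 = -74837 - 27 = -74864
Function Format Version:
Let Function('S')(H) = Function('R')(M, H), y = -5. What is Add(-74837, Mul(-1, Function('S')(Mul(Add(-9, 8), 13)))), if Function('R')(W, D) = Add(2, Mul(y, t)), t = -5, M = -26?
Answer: -74864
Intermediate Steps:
Function('R')(W, D) = 27 (Function('R')(W, D) = Add(2, Mul(-5, -5)) = Add(2, 25) = 27)
Function('S')(H) = 27
Add(-74837, Mul(-1, Function('S')(Mul(Add(-9, 8), 13)))) = Add(-74837, Mul(-1, 27)) = Add(-74837, -27) = -74864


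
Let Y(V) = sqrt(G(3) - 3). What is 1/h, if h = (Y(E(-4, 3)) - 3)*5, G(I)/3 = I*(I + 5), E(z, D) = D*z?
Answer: 1/100 + sqrt(69)/300 ≈ 0.037689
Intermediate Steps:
G(I) = 3*I*(5 + I) (G(I) = 3*(I*(I + 5)) = 3*(I*(5 + I)) = 3*I*(5 + I))
Y(V) = sqrt(69) (Y(V) = sqrt(3*3*(5 + 3) - 3) = sqrt(3*3*8 - 3) = sqrt(72 - 3) = sqrt(69))
h = -15 + 5*sqrt(69) (h = (sqrt(69) - 3)*5 = (-3 + sqrt(69))*5 = -15 + 5*sqrt(69) ≈ 26.533)
1/h = 1/(-15 + 5*sqrt(69))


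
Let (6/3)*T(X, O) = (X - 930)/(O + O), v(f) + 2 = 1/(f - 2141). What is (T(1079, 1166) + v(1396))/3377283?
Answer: -6843019/11734977694440 ≈ -5.8313e-7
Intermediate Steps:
v(f) = -2 + 1/(-2141 + f) (v(f) = -2 + 1/(f - 2141) = -2 + 1/(-2141 + f))
T(X, O) = (-930 + X)/(4*O) (T(X, O) = ((X - 930)/(O + O))/2 = ((-930 + X)/((2*O)))/2 = ((-930 + X)*(1/(2*O)))/2 = ((-930 + X)/(2*O))/2 = (-930 + X)/(4*O))
(T(1079, 1166) + v(1396))/3377283 = ((1/4)*(-930 + 1079)/1166 + (4283 - 2*1396)/(-2141 + 1396))/3377283 = ((1/4)*(1/1166)*149 + (4283 - 2792)/(-745))*(1/3377283) = (149/4664 - 1/745*1491)*(1/3377283) = (149/4664 - 1491/745)*(1/3377283) = -6843019/3474680*1/3377283 = -6843019/11734977694440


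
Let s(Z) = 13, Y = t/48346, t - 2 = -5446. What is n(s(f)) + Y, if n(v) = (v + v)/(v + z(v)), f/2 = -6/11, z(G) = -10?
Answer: 620332/72519 ≈ 8.5541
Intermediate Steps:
t = -5444 (t = 2 - 5446 = -5444)
f = -12/11 (f = 2*(-6/11) = -12/11 ≈ -1.0909)
Y = -2722/24173 (Y = -5444/48346 = -5444*1/48346 = -2722/24173 ≈ -0.11260)
n(v) = 2*v/(-10 + v) (n(v) = (v + v)/(v - 10) = (2*v)/(-10 + v) = 2*v/(-10 + v))
n(s(f)) + Y = 2*13/(-10 + 13) - 2722/24173 = 2*13/3 - 2722/24173 = 2*13*(1/3) - 2722/24173 = 26/3 - 2722/24173 = 620332/72519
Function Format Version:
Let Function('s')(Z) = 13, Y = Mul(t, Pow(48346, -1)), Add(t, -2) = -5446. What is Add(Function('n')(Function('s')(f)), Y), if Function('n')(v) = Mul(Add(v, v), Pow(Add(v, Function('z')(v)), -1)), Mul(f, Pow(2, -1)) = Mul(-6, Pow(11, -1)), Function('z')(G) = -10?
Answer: Rational(620332, 72519) ≈ 8.5541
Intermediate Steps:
t = -5444 (t = Add(2, -5446) = -5444)
f = Rational(-12, 11) (f = Mul(2, Mul(-6, Pow(11, -1))) = Mul(2, Mul(-6, Rational(1, 11))) = Mul(2, Rational(-6, 11)) = Rational(-12, 11) ≈ -1.0909)
Y = Rational(-2722, 24173) (Y = Mul(-5444, Pow(48346, -1)) = Mul(-5444, Rational(1, 48346)) = Rational(-2722, 24173) ≈ -0.11260)
Function('n')(v) = Mul(2, v, Pow(Add(-10, v), -1)) (Function('n')(v) = Mul(Add(v, v), Pow(Add(v, -10), -1)) = Mul(Mul(2, v), Pow(Add(-10, v), -1)) = Mul(2, v, Pow(Add(-10, v), -1)))
Add(Function('n')(Function('s')(f)), Y) = Add(Mul(2, 13, Pow(Add(-10, 13), -1)), Rational(-2722, 24173)) = Add(Mul(2, 13, Pow(3, -1)), Rational(-2722, 24173)) = Add(Mul(2, 13, Rational(1, 3)), Rational(-2722, 24173)) = Add(Rational(26, 3), Rational(-2722, 24173)) = Rational(620332, 72519)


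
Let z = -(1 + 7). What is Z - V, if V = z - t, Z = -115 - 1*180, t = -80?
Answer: -367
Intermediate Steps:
z = -8 (z = -1*8 = -8)
Z = -295 (Z = -115 - 180 = -295)
V = 72 (V = -8 - 1*(-80) = -8 + 80 = 72)
Z - V = -295 - 1*72 = -295 - 72 = -367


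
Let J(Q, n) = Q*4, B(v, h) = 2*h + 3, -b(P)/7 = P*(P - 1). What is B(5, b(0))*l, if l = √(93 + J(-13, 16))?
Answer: 3*√41 ≈ 19.209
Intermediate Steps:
b(P) = -7*P*(-1 + P) (b(P) = -7*P*(P - 1) = -7*P*(-1 + P))
B(v, h) = 3 + 2*h
J(Q, n) = 4*Q
l = √41 (l = √(93 + 4*(-13)) = √(93 - 52) = √41 ≈ 6.4031)
B(5, b(0))*l = (3 + 2*(7*0*(1 - 1*0)))*√41 = (3 + 2*(7*0*(1 + 0)))*√41 = (3 + 2*(7*0*1))*√41 = (3 + 2*0)*√41 = (3 + 0)*√41 = 3*√41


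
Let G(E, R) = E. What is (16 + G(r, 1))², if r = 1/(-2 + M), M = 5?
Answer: 2401/9 ≈ 266.78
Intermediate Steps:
r = ⅓ (r = 1/(-2 + 5) = 1/3 = ⅓ ≈ 0.33333)
(16 + G(r, 1))² = (16 + ⅓)² = (49/3)² = 2401/9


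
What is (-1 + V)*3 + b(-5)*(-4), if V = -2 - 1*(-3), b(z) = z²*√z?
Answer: -100*I*√5 ≈ -223.61*I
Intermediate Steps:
b(z) = z^(5/2)
V = 1 (V = -2 + 3 = 1)
(-1 + V)*3 + b(-5)*(-4) = (-1 + 1)*3 + (-5)^(5/2)*(-4) = 0*3 + (25*I*√5)*(-4) = 0 - 100*I*√5 = -100*I*√5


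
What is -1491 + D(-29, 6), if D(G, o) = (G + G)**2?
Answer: 1873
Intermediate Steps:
D(G, o) = 4*G**2 (D(G, o) = (2*G)**2 = 4*G**2)
-1491 + D(-29, 6) = -1491 + 4*(-29)**2 = -1491 + 4*841 = -1491 + 3364 = 1873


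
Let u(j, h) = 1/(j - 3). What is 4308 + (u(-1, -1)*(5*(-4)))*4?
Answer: 4328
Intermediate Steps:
u(j, h) = 1/(-3 + j)
4308 + (u(-1, -1)*(5*(-4)))*4 = 4308 + ((5*(-4))/(-3 - 1))*4 = 4308 + (-20/(-4))*4 = 4308 - 1/4*(-20)*4 = 4308 + 5*4 = 4308 + 20 = 4328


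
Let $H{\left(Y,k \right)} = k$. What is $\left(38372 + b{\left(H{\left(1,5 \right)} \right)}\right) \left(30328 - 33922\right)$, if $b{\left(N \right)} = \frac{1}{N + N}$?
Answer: $- \frac{689546637}{5} \approx -1.3791 \cdot 10^{8}$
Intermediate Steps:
$b{\left(N \right)} = \frac{1}{2 N}$
$\left(38372 + b{\left(H{\left(1,5 \right)} \right)}\right) \left(30328 - 33922\right) = \left(38372 + \frac{1}{2 \cdot 5}\right) \left(30328 - 33922\right) = \left(38372 + \frac{1}{2} \cdot \frac{1}{5}\right) \left(-3594\right) = \left(38372 + \frac{1}{10}\right) \left(-3594\right) = \frac{383721}{10} \left(-3594\right) = - \frac{689546637}{5}$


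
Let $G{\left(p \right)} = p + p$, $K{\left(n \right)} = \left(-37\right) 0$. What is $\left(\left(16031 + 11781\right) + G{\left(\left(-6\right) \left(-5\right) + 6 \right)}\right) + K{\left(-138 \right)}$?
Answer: $27884$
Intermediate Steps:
$K{\left(n \right)} = 0$
$G{\left(p \right)} = 2 p$
$\left(\left(16031 + 11781\right) + G{\left(\left(-6\right) \left(-5\right) + 6 \right)}\right) + K{\left(-138 \right)} = \left(\left(16031 + 11781\right) + 2 \left(\left(-6\right) \left(-5\right) + 6\right)\right) + 0 = \left(27812 + 2 \left(30 + 6\right)\right) + 0 = \left(27812 + 2 \cdot 36\right) + 0 = \left(27812 + 72\right) + 0 = 27884 + 0 = 27884$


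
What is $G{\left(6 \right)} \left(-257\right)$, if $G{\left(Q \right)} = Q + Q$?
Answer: $-3084$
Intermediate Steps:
$G{\left(Q \right)} = 2 Q$
$G{\left(6 \right)} \left(-257\right) = 2 \cdot 6 \left(-257\right) = 12 \left(-257\right) = -3084$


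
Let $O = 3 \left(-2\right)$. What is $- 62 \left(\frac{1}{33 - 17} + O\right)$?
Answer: $\frac{2945}{8} \approx 368.13$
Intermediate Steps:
$O = -6$
$- 62 \left(\frac{1}{33 - 17} + O\right) = - 62 \left(\frac{1}{33 - 17} - 6\right) = - 62 \left(\frac{1}{16} - 6\right) = \left(-62\right) \left(- \frac{95}{16}\right) = \frac{2945}{8}$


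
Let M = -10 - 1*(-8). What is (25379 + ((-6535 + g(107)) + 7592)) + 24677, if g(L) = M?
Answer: 51111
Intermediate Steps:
M = -2 (M = -10 + 8 = -2)
g(L) = -2
(25379 + ((-6535 + g(107)) + 7592)) + 24677 = (25379 + ((-6535 - 2) + 7592)) + 24677 = (25379 + (-6537 + 7592)) + 24677 = (25379 + 1055) + 24677 = 26434 + 24677 = 51111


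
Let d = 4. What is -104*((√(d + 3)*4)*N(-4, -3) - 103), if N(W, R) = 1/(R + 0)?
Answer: 10712 + 416*√7/3 ≈ 11079.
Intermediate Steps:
N(W, R) = 1/R
-104*((√(d + 3)*4)*N(-4, -3) - 103) = -104*((√(4 + 3)*4)/(-3) - 103) = -104*((√7*4)*(-⅓) - 103) = -104*((4*√7)*(-⅓) - 103) = -104*(-4*√7/3 - 103) = -104*(-103 - 4*√7/3) = 10712 + 416*√7/3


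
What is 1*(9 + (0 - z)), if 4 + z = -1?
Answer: 14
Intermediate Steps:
z = -5 (z = -4 - 1 = -5)
1*(9 + (0 - z)) = 1*(9 + (0 - 1*(-5))) = 1*(9 + (0 + 5)) = 1*(9 + 5) = 1*14 = 14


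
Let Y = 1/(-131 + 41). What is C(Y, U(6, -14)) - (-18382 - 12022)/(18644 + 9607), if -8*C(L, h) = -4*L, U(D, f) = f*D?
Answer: 201647/188340 ≈ 1.0707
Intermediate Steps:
U(D, f) = D*f
Y = -1/90 (Y = 1/(-90) = -1/90 ≈ -0.011111)
C(L, h) = L/2 (C(L, h) = -(-1)*L/2 = L/2)
C(Y, U(6, -14)) - (-18382 - 12022)/(18644 + 9607) = (½)*(-1/90) - (-18382 - 12022)/(18644 + 9607) = -1/180 - (-30404)/28251 = -1/180 - 1*(-30404/28251) = -1/180 + 30404/28251 = 201647/188340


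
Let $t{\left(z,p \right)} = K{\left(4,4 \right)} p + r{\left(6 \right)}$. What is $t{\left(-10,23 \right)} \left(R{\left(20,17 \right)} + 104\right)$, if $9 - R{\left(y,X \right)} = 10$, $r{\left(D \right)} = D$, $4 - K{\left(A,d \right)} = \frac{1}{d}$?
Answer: $\frac{38007}{4} \approx 9501.8$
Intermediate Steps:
$K{\left(A,d \right)} = 4 - \frac{1}{d}$
$R{\left(y,X \right)} = -1$ ($R{\left(y,X \right)} = 9 - 10 = -1$)
$t{\left(z,p \right)} = 6 + \frac{15 p}{4}$ ($t{\left(z,p \right)} = \left(4 - \frac{1}{4}\right) p + 6 = \frac{15 p}{4} + 6 = 6 + \frac{15 p}{4}$)
$t{\left(-10,23 \right)} \left(R{\left(20,17 \right)} + 104\right) = \left(6 + \frac{15}{4} \cdot 23\right) \left(-1 + 104\right) = \left(6 + \frac{345}{4}\right) 103 = \frac{369}{4} \cdot 103 = \frac{38007}{4}$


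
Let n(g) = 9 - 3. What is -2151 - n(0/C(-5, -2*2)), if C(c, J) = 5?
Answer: -2157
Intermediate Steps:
n(g) = 6
-2151 - n(0/C(-5, -2*2)) = -2151 - 1*6 = -2151 - 6 = -2157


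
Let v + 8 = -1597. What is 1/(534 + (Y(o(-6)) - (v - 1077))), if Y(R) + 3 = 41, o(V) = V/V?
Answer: 1/3254 ≈ 0.00030731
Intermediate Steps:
v = -1605 (v = -8 - 1597 = -1605)
o(V) = 1
Y(R) = 38 (Y(R) = -3 + 41 = 38)
1/(534 + (Y(o(-6)) - (v - 1077))) = 1/(534 + (38 - (-1605 - 1077))) = 1/(534 + (38 - 1*(-2682))) = 1/(534 + (38 + 2682)) = 1/(534 + 2720) = 1/3254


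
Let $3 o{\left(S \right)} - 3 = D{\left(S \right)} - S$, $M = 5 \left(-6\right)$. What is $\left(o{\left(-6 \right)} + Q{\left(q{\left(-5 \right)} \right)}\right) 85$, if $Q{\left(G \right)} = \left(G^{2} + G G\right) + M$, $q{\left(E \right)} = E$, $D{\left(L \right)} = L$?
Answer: $1785$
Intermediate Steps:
$M = -30$
$Q{\left(G \right)} = -30 + 2 G^{2}$ ($Q{\left(G \right)} = \left(G^{2} + G G\right) - 30 = \left(G^{2} + G^{2}\right) - 30 = 2 G^{2} - 30 = -30 + 2 G^{2}$)
$o{\left(S \right)} = 1$ ($o{\left(S \right)} = 1 + \frac{S - S}{3} = 1 + \frac{1}{3} \cdot 0 = 1 + 0 = 1$)
$\left(o{\left(-6 \right)} + Q{\left(q{\left(-5 \right)} \right)}\right) 85 = \left(1 - \left(30 - 2 \left(-5\right)^{2}\right)\right) 85 = \left(1 + \left(-30 + 2 \cdot 25\right)\right) 85 = \left(1 + \left(-30 + 50\right)\right) 85 = \left(1 + 20\right) 85 = 21 \cdot 85 = 1785$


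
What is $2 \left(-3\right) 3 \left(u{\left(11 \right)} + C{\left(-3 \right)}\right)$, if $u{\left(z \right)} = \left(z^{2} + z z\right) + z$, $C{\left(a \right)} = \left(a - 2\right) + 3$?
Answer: $-4518$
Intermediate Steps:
$C{\left(a \right)} = 1 + a$ ($C{\left(a \right)} = \left(-2 + a\right) + 3 = 1 + a$)
$u{\left(z \right)} = z + 2 z^{2}$ ($u{\left(z \right)} = \left(z^{2} + z^{2}\right) + z = 2 z^{2} + z = z + 2 z^{2}$)
$2 \left(-3\right) 3 \left(u{\left(11 \right)} + C{\left(-3 \right)}\right) = 2 \left(-3\right) 3 \left(11 \left(1 + 2 \cdot 11\right) + \left(1 - 3\right)\right) = \left(-6\right) 3 \left(11 \left(1 + 22\right) - 2\right) = - 18 \left(11 \cdot 23 - 2\right) = - 18 \left(253 - 2\right) = \left(-18\right) 251 = -4518$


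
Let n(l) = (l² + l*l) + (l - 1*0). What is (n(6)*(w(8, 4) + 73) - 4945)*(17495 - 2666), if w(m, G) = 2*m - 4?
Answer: 24986865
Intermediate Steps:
w(m, G) = -4 + 2*m
n(l) = l + 2*l² (n(l) = (l² + l²) + (l + 0) = 2*l² + l = l + 2*l²)
(n(6)*(w(8, 4) + 73) - 4945)*(17495 - 2666) = ((6*(1 + 2*6))*((-4 + 2*8) + 73) - 4945)*(17495 - 2666) = ((6*(1 + 12))*((-4 + 16) + 73) - 4945)*14829 = ((6*13)*(12 + 73) - 4945)*14829 = (78*85 - 4945)*14829 = (6630 - 4945)*14829 = 1685*14829 = 24986865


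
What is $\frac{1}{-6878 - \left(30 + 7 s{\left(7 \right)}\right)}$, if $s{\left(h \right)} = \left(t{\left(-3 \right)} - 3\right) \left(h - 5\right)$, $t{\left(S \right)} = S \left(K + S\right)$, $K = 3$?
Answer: $- \frac{1}{6866} \approx -0.00014565$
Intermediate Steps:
$t{\left(S \right)} = S \left(3 + S\right)$
$s{\left(h \right)} = 15 - 3 h$ ($s{\left(h \right)} = \left(- 3 \left(3 - 3\right) - 3\right) \left(h - 5\right) = \left(\left(-3\right) 0 - 3\right) \left(-5 + h\right) = \left(0 - 3\right) \left(-5 + h\right) = - 3 \left(-5 + h\right) = 15 - 3 h$)
$\frac{1}{-6878 - \left(30 + 7 s{\left(7 \right)}\right)} = \frac{1}{-6878 - \left(30 + 7 \left(15 - 21\right)\right)} = \frac{1}{-6878 - -12} = \frac{1}{-6878 + \left(42 - 30\right)} = \frac{1}{-6878 + 12} = \frac{1}{-6866} = - \frac{1}{6866}$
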